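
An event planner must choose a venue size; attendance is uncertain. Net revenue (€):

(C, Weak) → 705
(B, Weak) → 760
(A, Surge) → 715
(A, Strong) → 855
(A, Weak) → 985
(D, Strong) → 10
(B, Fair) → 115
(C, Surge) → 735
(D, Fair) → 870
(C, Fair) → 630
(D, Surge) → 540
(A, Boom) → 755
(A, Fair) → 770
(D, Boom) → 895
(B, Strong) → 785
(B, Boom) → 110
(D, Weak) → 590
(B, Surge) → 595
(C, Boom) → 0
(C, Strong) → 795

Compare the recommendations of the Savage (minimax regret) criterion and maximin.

Column bests: Weak=985, Fair=870, Strong=855, Boom=895, Surge=735.
A regrets: 0, 100, 0, 140, 20 → max 140
B regrets: 225, 755, 70, 785, 140 → max 785
C regrets: 280, 240, 60, 895, 0 → max 895
D regrets: 395, 0, 845, 0, 195 → max 845
Smallest max regret = 140 → A.
Row minima: A=715, B=110, C=0, D=10
Best worst-case = 715 → A.

minimax regret → A; maximin → A (agree)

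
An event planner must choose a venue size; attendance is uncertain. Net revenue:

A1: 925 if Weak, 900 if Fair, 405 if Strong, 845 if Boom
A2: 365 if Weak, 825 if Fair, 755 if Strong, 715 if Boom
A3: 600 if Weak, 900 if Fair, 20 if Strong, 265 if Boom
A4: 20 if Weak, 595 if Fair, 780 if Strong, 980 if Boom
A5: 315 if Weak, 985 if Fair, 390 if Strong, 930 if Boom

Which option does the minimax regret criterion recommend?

A1

Column bests: Weak=925, Fair=985, Strong=780, Boom=980.
A1 regrets: 0, 85, 375, 135 → max 375
A2 regrets: 560, 160, 25, 265 → max 560
A3 regrets: 325, 85, 760, 715 → max 760
A4 regrets: 905, 390, 0, 0 → max 905
A5 regrets: 610, 0, 390, 50 → max 610
Smallest max regret = 375 → A1.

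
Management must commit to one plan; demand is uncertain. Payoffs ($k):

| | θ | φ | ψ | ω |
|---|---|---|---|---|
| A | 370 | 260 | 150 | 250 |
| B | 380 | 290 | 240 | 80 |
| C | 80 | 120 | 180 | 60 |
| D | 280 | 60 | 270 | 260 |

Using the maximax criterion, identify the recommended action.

B

Row maxima: A=370, B=380, C=180, D=280
Best best-case = 380 → B.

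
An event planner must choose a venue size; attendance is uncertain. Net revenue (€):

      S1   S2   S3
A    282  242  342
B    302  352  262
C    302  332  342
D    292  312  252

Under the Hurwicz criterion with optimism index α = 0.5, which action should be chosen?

C

A: 0.5·342 + 0.5·242 = 292
B: 0.5·352 + 0.5·262 = 307
C: 0.5·342 + 0.5·302 = 322
D: 0.5·312 + 0.5·252 = 282
Highest Hurwicz score = 322 → C.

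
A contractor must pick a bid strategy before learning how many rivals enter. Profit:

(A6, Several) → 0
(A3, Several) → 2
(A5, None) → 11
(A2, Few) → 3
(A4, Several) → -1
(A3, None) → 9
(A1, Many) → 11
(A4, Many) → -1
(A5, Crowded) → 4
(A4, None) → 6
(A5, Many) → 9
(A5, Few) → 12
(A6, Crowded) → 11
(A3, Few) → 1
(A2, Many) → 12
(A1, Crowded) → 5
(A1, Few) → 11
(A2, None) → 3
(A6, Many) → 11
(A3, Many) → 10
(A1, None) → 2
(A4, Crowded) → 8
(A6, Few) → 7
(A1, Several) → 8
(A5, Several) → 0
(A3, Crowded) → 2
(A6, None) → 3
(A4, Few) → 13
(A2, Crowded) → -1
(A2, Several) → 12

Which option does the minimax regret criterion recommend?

A1

Column bests: None=11, Few=13, Several=12, Many=12, Crowded=11.
A1 regrets: 9, 2, 4, 1, 6 → max 9
A2 regrets: 8, 10, 0, 0, 12 → max 12
A3 regrets: 2, 12, 10, 2, 9 → max 12
A4 regrets: 5, 0, 13, 13, 3 → max 13
A5 regrets: 0, 1, 12, 3, 7 → max 12
A6 regrets: 8, 6, 12, 1, 0 → max 12
Smallest max regret = 9 → A1.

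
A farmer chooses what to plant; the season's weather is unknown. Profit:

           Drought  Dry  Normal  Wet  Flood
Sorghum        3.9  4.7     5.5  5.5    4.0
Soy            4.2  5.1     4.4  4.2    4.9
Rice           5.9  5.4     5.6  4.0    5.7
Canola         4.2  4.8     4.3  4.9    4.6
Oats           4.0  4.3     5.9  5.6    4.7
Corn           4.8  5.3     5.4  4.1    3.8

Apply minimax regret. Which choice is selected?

Column bests: Drought=5.9, Dry=5.4, Normal=5.9, Wet=5.6, Flood=5.7.
Sorghum regrets: 2.0, 0.7, 0.4, 0.1, 1.7 → max 2.0
Soy regrets: 1.7, 0.3, 1.5, 1.4, 0.8 → max 1.7
Rice regrets: 0.0, 0.0, 0.3, 1.6, 0.0 → max 1.6
Canola regrets: 1.7, 0.6, 1.6, 0.7, 1.1 → max 1.7
Oats regrets: 1.9, 1.1, 0.0, 0.0, 1.0 → max 1.9
Corn regrets: 1.1, 0.1, 0.5, 1.5, 1.9 → max 1.9
Smallest max regret = 1.6 → Rice.

Rice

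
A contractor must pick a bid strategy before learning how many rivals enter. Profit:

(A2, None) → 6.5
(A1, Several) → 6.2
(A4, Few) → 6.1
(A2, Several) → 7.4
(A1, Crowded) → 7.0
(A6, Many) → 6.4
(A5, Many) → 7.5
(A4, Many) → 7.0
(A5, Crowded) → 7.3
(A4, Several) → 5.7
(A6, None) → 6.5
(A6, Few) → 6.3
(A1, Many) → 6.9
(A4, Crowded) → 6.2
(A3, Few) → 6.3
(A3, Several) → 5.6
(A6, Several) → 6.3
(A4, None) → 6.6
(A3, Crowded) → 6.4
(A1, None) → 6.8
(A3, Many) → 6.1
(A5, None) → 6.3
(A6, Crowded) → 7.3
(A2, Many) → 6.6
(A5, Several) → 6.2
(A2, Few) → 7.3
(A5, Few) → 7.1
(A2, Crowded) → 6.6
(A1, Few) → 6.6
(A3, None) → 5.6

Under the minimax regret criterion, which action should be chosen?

A2

Column bests: None=6.8, Few=7.3, Several=7.4, Many=7.5, Crowded=7.3.
A1 regrets: 0.0, 0.7, 1.2, 0.6, 0.3 → max 1.2
A2 regrets: 0.3, 0.0, 0.0, 0.9, 0.7 → max 0.9
A3 regrets: 1.2, 1.0, 1.8, 1.4, 0.9 → max 1.8
A4 regrets: 0.2, 1.2, 1.7, 0.5, 1.1 → max 1.7
A5 regrets: 0.5, 0.2, 1.2, 0.0, 0.0 → max 1.2
A6 regrets: 0.3, 1.0, 1.1, 1.1, 0.0 → max 1.1
Smallest max regret = 0.9 → A2.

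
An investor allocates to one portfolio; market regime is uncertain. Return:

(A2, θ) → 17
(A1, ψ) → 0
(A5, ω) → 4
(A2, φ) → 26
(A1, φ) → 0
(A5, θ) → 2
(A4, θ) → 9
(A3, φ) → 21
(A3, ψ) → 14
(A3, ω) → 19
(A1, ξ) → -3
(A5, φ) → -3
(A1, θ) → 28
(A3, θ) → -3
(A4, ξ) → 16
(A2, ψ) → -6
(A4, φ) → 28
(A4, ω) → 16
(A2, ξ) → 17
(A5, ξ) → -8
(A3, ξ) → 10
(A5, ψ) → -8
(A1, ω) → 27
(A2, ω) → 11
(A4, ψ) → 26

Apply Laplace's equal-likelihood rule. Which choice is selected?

A4

Row averages: A1=10.4, A2=13, A3=12.2, A4=19, A5=-2.6
Highest average = 19 → A4.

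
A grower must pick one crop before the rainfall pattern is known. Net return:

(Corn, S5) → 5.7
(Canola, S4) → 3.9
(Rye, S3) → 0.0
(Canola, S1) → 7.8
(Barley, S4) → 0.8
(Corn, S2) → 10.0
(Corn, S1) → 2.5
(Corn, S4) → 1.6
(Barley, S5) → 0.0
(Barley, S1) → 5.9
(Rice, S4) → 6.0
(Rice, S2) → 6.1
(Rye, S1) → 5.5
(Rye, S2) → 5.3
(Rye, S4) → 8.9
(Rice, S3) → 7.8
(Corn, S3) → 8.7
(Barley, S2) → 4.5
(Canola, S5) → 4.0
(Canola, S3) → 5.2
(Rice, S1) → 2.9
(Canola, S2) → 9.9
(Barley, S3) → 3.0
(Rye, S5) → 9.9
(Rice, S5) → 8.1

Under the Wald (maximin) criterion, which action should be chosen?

Canola

Row minima: Corn=1.6, Barley=0.0, Canola=3.9, Rye=0.0, Rice=2.9
Best worst-case = 3.9 → Canola.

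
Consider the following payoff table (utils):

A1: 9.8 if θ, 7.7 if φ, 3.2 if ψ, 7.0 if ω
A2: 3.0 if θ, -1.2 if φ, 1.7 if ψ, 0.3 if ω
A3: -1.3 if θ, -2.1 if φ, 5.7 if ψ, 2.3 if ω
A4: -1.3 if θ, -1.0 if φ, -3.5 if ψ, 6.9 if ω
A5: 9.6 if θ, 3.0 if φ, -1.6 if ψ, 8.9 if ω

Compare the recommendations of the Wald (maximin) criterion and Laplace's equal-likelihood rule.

Row minima: A1=3.2, A2=-1.2, A3=-2.1, A4=-3.5, A5=-1.6
Best worst-case = 3.2 → A1.
Row averages: A1=6.925, A2=0.95, A3=1.15, A4=0.275, A5=4.975
Highest average = 6.925 → A1.

maximin → A1; laplace → A1 (agree)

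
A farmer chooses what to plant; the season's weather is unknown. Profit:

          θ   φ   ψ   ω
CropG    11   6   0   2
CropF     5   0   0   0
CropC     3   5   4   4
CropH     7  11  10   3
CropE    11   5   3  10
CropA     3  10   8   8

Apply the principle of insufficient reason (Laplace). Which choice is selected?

Row averages: CropG=4.75, CropF=1.25, CropC=4, CropH=7.75, CropE=7.25, CropA=7.25
Highest average = 7.75 → CropH.

CropH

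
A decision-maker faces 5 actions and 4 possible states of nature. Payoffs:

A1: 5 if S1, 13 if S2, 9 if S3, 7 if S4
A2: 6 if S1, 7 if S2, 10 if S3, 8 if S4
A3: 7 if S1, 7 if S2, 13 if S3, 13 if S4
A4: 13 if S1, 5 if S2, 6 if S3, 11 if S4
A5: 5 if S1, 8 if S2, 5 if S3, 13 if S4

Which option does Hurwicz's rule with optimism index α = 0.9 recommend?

A1: 0.9·13 + 0.1·5 = 12.2
A2: 0.9·10 + 0.1·6 = 9.6
A3: 0.9·13 + 0.1·7 = 12.4
A4: 0.9·13 + 0.1·5 = 12.2
A5: 0.9·13 + 0.1·5 = 12.2
Highest Hurwicz score = 12.4 → A3.

A3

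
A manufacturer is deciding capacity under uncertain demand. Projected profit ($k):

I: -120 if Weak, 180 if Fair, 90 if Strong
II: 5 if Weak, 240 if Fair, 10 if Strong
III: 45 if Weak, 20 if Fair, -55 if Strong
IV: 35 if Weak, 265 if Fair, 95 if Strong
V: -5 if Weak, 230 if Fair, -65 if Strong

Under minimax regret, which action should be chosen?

IV

Column bests: Weak=45, Fair=265, Strong=95.
I regrets: 165, 85, 5 → max 165
II regrets: 40, 25, 85 → max 85
III regrets: 0, 245, 150 → max 245
IV regrets: 10, 0, 0 → max 10
V regrets: 50, 35, 160 → max 160
Smallest max regret = 10 → IV.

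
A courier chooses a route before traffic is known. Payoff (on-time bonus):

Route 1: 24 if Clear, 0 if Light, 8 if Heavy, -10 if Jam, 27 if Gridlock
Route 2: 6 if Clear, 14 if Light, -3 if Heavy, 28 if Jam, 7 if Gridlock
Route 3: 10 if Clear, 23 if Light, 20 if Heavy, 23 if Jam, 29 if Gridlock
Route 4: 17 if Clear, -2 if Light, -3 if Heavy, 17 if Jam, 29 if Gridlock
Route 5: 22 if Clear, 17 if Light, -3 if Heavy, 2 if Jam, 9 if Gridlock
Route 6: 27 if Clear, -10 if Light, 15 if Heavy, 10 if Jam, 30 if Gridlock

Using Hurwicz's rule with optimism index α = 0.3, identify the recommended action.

Route 1: 0.3·27 + 0.7·(-10) = 1.1
Route 2: 0.3·28 + 0.7·(-3) = 6.3
Route 3: 0.3·29 + 0.7·10 = 15.7
Route 4: 0.3·29 + 0.7·(-3) = 6.6
Route 5: 0.3·22 + 0.7·(-3) = 4.5
Route 6: 0.3·30 + 0.7·(-10) = 2
Highest Hurwicz score = 15.7 → Route 3.

Route 3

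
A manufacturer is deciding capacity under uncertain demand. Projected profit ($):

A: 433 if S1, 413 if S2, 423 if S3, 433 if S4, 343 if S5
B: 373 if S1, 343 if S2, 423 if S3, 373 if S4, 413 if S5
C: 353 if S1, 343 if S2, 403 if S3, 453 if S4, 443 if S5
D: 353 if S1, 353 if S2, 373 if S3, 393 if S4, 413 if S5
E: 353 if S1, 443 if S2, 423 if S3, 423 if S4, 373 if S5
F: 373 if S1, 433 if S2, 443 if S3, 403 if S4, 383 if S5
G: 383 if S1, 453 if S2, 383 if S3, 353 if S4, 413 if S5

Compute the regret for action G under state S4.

Best payoff under S4 is 453.
Regret = 453 − 353 = 100.

100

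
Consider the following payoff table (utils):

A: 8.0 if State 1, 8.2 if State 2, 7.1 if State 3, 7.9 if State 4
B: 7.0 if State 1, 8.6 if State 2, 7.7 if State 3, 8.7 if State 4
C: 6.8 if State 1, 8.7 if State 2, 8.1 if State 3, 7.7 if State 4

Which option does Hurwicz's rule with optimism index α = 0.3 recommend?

B

A: 0.3·8.2 + 0.7·7.1 = 7.43
B: 0.3·8.7 + 0.7·7.0 = 7.51
C: 0.3·8.7 + 0.7·6.8 = 7.37
Highest Hurwicz score = 7.51 → B.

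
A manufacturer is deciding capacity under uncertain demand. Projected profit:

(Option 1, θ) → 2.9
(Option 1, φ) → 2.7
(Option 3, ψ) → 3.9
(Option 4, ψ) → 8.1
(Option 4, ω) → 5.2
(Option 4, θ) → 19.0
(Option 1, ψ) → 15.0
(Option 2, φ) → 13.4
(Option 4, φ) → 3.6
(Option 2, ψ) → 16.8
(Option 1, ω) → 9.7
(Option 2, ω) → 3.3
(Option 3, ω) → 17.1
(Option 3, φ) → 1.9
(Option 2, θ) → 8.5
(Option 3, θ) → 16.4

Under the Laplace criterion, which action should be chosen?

Row averages: Option 1=7.575, Option 2=10.5, Option 3=9.825, Option 4=8.975
Highest average = 10.5 → Option 2.

Option 2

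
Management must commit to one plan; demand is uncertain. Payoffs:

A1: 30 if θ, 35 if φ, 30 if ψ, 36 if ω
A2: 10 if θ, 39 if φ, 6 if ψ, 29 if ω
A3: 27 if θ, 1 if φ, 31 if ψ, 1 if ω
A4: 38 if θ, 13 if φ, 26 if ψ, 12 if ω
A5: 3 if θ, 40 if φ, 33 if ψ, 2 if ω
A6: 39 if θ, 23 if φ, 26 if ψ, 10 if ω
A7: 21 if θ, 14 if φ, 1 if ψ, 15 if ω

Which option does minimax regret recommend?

Column bests: θ=39, φ=40, ψ=33, ω=36.
A1 regrets: 9, 5, 3, 0 → max 9
A2 regrets: 29, 1, 27, 7 → max 29
A3 regrets: 12, 39, 2, 35 → max 39
A4 regrets: 1, 27, 7, 24 → max 27
A5 regrets: 36, 0, 0, 34 → max 36
A6 regrets: 0, 17, 7, 26 → max 26
A7 regrets: 18, 26, 32, 21 → max 32
Smallest max regret = 9 → A1.

A1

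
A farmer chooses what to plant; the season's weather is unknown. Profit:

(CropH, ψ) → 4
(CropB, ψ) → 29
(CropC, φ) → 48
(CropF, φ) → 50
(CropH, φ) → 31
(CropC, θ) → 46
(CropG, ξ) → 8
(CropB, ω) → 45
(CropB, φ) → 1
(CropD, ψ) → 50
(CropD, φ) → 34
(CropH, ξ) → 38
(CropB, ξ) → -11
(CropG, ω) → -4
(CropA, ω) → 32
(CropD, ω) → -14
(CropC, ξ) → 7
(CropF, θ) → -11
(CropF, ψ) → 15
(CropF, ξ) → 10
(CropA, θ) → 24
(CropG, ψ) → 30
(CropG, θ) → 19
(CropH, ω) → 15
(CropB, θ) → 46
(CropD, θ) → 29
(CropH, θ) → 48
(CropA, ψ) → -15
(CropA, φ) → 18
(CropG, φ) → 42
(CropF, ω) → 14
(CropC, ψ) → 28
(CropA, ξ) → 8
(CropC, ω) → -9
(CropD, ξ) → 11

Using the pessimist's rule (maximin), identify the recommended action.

CropH

Row minima: CropA=-15, CropH=4, CropC=-9, CropF=-11, CropB=-11, CropD=-14, CropG=-4
Best worst-case = 4 → CropH.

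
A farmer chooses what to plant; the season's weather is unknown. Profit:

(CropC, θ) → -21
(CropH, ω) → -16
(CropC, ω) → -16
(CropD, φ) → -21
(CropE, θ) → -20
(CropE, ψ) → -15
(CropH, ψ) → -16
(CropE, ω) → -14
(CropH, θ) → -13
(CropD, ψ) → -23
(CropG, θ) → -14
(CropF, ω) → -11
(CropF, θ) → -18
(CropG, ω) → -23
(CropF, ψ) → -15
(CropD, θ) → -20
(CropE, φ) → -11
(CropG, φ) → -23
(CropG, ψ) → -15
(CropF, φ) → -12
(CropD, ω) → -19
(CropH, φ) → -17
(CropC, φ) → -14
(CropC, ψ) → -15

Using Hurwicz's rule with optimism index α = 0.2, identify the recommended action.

CropH

CropD: 0.2·(-19) + 0.8·(-23) = -22.2
CropF: 0.2·(-11) + 0.8·(-18) = -16.6
CropG: 0.2·(-14) + 0.8·(-23) = -21.2
CropH: 0.2·(-13) + 0.8·(-17) = -16.2
CropE: 0.2·(-11) + 0.8·(-20) = -18.2
CropC: 0.2·(-14) + 0.8·(-21) = -19.6
Highest Hurwicz score = -16.2 → CropH.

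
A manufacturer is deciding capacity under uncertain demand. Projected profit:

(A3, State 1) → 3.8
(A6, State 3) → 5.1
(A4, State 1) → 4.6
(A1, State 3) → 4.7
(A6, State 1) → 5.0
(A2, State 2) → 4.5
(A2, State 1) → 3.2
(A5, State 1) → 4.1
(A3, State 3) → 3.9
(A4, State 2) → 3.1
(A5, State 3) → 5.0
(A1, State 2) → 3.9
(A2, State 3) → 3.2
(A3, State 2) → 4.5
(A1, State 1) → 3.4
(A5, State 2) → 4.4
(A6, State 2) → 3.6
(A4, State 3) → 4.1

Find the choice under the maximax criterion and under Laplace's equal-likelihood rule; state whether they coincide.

Row maxima: A1=4.7, A2=4.5, A3=4.5, A4=4.6, A5=5.0, A6=5.1
Best best-case = 5.1 → A6.
Row averages: A1=4, A2=109/30, A3=61/15, A4=59/15, A5=4.5, A6=137/30
Highest average = 137/30 → A6.

maximax → A6; laplace → A6 (agree)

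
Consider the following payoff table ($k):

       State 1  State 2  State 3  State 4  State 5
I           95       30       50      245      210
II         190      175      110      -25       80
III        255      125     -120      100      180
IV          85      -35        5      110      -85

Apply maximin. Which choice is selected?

I

Row minima: I=30, II=-25, III=-120, IV=-85
Best worst-case = 30 → I.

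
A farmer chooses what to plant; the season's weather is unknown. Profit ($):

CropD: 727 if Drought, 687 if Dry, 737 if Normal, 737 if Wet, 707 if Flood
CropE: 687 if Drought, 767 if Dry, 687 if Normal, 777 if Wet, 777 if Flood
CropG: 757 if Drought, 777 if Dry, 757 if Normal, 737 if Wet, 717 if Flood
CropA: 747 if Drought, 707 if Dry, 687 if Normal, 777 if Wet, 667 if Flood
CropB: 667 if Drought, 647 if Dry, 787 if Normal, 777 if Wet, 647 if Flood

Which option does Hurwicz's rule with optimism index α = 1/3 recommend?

CropD: 1/3·737 + 2/3·687 = 2111/3
CropE: 1/3·777 + 2/3·687 = 717
CropG: 1/3·777 + 2/3·717 = 737
CropA: 1/3·777 + 2/3·667 = 2111/3
CropB: 1/3·787 + 2/3·647 = 2081/3
Highest Hurwicz score = 737 → CropG.

CropG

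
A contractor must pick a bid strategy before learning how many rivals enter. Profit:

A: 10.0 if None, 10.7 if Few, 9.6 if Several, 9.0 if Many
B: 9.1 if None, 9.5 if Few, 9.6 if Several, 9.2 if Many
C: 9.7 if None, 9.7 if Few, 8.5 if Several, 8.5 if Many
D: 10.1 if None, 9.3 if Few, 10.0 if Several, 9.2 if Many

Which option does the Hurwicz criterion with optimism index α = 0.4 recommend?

A: 0.4·10.7 + 0.6·9.0 = 9.68
B: 0.4·9.6 + 0.6·9.1 = 9.3
C: 0.4·9.7 + 0.6·8.5 = 8.98
D: 0.4·10.1 + 0.6·9.2 = 9.56
Highest Hurwicz score = 9.68 → A.

A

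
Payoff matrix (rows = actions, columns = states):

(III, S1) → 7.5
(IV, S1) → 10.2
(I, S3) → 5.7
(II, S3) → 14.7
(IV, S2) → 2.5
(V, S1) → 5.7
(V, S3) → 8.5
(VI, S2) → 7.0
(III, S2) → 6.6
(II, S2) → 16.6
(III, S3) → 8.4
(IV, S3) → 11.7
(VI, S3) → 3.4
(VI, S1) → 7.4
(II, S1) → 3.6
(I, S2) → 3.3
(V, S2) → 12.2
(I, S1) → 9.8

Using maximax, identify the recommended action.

Row maxima: I=9.8, II=16.6, III=8.4, IV=11.7, V=12.2, VI=7.4
Best best-case = 16.6 → II.

II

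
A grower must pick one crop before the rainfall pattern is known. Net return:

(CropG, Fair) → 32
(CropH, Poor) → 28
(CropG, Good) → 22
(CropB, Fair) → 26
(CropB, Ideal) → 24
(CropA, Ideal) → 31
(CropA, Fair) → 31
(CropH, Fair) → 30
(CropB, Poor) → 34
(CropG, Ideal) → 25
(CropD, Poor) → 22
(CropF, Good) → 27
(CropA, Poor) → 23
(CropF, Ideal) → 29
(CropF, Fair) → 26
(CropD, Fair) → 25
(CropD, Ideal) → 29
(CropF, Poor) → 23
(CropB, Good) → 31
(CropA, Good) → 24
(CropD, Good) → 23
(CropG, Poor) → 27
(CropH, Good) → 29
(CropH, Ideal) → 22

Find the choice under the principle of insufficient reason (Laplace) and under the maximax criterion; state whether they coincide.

laplace → CropB; maximax → CropB (agree)

Row averages: CropA=27.25, CropF=26.25, CropH=27.25, CropD=24.75, CropG=26.5, CropB=28.75
Highest average = 28.75 → CropB.
Row maxima: CropA=31, CropF=29, CropH=30, CropD=29, CropG=32, CropB=34
Best best-case = 34 → CropB.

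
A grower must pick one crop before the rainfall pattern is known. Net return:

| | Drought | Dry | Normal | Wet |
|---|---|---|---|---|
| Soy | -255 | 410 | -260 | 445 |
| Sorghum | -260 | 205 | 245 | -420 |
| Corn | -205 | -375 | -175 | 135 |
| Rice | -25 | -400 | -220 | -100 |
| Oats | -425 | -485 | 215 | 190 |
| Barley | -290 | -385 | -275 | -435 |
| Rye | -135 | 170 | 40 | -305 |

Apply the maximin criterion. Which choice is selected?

Soy

Row minima: Soy=-260, Sorghum=-420, Corn=-375, Rice=-400, Oats=-485, Barley=-435, Rye=-305
Best worst-case = -260 → Soy.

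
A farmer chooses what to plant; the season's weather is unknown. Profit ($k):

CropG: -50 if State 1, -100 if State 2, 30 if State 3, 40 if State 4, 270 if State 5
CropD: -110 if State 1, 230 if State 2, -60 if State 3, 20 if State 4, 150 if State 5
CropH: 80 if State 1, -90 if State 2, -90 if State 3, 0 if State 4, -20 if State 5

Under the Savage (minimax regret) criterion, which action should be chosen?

CropD

Column bests: State 1=80, State 2=230, State 3=30, State 4=40, State 5=270.
CropG regrets: 130, 330, 0, 0, 0 → max 330
CropD regrets: 190, 0, 90, 20, 120 → max 190
CropH regrets: 0, 320, 120, 40, 290 → max 320
Smallest max regret = 190 → CropD.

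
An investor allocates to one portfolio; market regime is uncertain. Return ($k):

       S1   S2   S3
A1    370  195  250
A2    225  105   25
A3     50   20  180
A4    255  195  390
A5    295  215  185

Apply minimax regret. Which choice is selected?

Column bests: S1=370, S2=215, S3=390.
A1 regrets: 0, 20, 140 → max 140
A2 regrets: 145, 110, 365 → max 365
A3 regrets: 320, 195, 210 → max 320
A4 regrets: 115, 20, 0 → max 115
A5 regrets: 75, 0, 205 → max 205
Smallest max regret = 115 → A4.

A4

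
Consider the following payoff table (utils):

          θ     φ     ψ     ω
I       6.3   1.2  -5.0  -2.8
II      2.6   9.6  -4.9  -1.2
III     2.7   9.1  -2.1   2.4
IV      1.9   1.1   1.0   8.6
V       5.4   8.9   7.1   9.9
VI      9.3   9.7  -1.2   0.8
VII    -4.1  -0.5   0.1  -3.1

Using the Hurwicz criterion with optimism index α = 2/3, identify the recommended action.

V

I: 2/3·6.3 + 1/3·(-5.0) = 38/15
II: 2/3·9.6 + 1/3·(-4.9) = 143/30
III: 2/3·9.1 + 1/3·(-2.1) = 161/30
IV: 2/3·8.6 + 1/3·1.0 = 91/15
V: 2/3·9.9 + 1/3·5.4 = 8.4
VI: 2/3·9.7 + 1/3·(-1.2) = 91/15
VII: 2/3·0.1 + 1/3·(-4.1) = -1.3
Highest Hurwicz score = 8.4 → V.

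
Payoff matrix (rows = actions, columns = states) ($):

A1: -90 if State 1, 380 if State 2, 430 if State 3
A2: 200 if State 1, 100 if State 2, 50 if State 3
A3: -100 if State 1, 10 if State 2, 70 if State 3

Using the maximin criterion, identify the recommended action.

A2

Row minima: A1=-90, A2=50, A3=-100
Best worst-case = 50 → A2.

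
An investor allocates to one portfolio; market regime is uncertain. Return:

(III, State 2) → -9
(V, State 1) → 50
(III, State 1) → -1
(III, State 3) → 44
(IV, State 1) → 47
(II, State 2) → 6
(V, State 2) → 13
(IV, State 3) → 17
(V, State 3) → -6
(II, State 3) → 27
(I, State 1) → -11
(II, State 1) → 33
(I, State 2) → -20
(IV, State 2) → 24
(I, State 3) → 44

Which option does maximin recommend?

Row minima: I=-20, II=6, III=-9, IV=17, V=-6
Best worst-case = 17 → IV.

IV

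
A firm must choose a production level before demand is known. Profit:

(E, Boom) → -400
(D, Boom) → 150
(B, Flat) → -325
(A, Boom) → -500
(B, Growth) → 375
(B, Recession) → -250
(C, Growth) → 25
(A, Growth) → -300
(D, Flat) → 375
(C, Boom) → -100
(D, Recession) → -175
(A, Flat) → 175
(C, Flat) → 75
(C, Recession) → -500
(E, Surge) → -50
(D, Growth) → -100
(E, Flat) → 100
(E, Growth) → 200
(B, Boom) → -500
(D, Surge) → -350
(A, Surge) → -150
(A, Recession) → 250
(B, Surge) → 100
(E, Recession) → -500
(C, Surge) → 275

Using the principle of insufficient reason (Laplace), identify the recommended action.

Row averages: A=-105, B=-120, C=-45, D=-20, E=-130
Highest average = -20 → D.

D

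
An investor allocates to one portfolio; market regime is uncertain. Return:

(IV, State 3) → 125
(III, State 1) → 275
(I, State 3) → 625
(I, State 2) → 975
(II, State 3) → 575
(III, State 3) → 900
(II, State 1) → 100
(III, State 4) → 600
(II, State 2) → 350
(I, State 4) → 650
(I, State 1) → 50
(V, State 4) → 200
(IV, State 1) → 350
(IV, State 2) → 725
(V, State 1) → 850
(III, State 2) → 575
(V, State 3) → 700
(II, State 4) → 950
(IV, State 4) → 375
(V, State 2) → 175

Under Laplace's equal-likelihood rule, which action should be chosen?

Row averages: I=575, II=493.75, III=587.5, IV=393.75, V=481.25
Highest average = 587.5 → III.

III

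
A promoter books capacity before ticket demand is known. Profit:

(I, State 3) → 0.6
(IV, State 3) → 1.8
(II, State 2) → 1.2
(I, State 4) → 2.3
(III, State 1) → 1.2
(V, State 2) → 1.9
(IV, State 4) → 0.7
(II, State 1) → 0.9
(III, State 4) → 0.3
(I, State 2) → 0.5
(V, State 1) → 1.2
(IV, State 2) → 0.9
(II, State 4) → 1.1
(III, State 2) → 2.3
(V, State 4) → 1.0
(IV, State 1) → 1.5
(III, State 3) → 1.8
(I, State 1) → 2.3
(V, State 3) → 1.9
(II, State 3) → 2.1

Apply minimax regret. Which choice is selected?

Column bests: State 1=2.3, State 2=2.3, State 3=2.1, State 4=2.3.
I regrets: 0.0, 1.8, 1.5, 0.0 → max 1.8
II regrets: 1.4, 1.1, 0.0, 1.2 → max 1.4
III regrets: 1.1, 0.0, 0.3, 2.0 → max 2.0
IV regrets: 0.8, 1.4, 0.3, 1.6 → max 1.6
V regrets: 1.1, 0.4, 0.2, 1.3 → max 1.3
Smallest max regret = 1.3 → V.

V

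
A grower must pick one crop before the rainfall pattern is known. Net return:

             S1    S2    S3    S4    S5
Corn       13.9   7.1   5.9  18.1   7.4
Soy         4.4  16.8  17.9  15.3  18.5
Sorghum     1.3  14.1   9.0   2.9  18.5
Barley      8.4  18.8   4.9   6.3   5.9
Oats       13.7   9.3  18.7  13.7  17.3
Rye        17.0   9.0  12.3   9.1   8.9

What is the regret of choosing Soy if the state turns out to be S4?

Best payoff under S4 is 18.1.
Regret = 18.1 − 15.3 = 2.8.

2.8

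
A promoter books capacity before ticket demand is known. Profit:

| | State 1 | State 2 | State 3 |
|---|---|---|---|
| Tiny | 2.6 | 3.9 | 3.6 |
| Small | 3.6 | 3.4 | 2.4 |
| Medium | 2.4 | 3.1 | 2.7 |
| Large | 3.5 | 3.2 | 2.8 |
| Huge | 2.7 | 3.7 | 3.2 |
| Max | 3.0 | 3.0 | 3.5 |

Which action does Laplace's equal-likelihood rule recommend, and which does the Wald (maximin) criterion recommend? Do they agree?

laplace → Tiny; maximin → Max (disagree)

Row averages: Tiny=101/30, Small=47/15, Medium=41/15, Large=19/6, Huge=3.2, Max=19/6
Highest average = 101/30 → Tiny.
Row minima: Tiny=2.6, Small=2.4, Medium=2.4, Large=2.8, Huge=2.7, Max=3.0
Best worst-case = 3.0 → Max.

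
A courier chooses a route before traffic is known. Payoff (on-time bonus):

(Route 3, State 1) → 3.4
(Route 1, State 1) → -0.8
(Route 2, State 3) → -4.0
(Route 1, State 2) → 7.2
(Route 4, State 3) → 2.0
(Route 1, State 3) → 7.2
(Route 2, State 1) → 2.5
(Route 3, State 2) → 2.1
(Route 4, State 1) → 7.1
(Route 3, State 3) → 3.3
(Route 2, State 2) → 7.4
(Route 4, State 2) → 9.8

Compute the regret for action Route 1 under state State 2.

2.6

Best payoff under State 2 is 9.8.
Regret = 9.8 − 7.2 = 2.6.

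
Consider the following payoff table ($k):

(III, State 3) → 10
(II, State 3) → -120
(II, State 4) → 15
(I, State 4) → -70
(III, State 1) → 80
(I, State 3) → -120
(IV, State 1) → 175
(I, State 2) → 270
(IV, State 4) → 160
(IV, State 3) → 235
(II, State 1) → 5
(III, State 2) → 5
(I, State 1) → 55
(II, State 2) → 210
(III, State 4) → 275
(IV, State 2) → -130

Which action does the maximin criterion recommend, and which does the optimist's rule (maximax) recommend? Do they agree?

Row minima: I=-120, II=-120, III=5, IV=-130
Best worst-case = 5 → III.
Row maxima: I=270, II=210, III=275, IV=235
Best best-case = 275 → III.

maximin → III; maximax → III (agree)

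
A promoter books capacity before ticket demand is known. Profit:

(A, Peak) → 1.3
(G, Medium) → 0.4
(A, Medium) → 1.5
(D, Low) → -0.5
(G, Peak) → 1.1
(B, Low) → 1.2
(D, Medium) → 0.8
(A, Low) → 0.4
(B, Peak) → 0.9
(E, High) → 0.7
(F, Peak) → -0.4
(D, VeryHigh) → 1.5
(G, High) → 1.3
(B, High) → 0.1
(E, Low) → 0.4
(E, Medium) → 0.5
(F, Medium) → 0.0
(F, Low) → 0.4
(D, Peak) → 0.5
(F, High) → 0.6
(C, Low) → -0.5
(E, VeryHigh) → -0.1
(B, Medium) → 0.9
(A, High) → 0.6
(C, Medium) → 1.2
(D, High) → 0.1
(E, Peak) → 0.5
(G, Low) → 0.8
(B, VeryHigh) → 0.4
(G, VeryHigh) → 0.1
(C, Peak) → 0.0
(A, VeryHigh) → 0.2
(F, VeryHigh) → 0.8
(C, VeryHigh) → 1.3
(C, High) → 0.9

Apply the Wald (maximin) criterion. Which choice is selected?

A

Row minima: A=0.2, B=0.1, C=-0.5, D=-0.5, E=-0.1, F=-0.4, G=0.1
Best worst-case = 0.2 → A.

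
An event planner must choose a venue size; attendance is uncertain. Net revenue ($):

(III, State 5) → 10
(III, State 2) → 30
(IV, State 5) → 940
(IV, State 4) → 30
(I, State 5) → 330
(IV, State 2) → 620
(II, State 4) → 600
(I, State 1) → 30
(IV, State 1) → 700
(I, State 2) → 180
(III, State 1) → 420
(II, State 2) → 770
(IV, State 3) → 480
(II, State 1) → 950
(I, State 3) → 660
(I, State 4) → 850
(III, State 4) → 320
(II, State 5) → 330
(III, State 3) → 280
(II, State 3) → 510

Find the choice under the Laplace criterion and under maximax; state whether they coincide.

laplace → II; maximax → II (agree)

Row averages: I=410, II=632, III=212, IV=554
Highest average = 632 → II.
Row maxima: I=850, II=950, III=420, IV=940
Best best-case = 950 → II.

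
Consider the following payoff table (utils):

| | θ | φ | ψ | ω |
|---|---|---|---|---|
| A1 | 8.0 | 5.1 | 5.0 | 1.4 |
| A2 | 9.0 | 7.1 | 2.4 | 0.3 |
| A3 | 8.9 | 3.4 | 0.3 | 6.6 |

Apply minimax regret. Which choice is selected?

Column bests: θ=9.0, φ=7.1, ψ=5.0, ω=6.6.
A1 regrets: 1.0, 2.0, 0.0, 5.2 → max 5.2
A2 regrets: 0.0, 0.0, 2.6, 6.3 → max 6.3
A3 regrets: 0.1, 3.7, 4.7, 0.0 → max 4.7
Smallest max regret = 4.7 → A3.

A3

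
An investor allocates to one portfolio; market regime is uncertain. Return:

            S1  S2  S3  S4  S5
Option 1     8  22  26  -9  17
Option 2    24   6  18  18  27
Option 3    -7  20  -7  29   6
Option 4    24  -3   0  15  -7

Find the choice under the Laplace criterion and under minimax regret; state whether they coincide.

Row averages: Option 1=12.8, Option 2=18.6, Option 3=8.2, Option 4=5.8
Highest average = 18.6 → Option 2.
Column bests: S1=24, S2=22, S3=26, S4=29, S5=27.
Option 1 regrets: 16, 0, 0, 38, 10 → max 38
Option 2 regrets: 0, 16, 8, 11, 0 → max 16
Option 3 regrets: 31, 2, 33, 0, 21 → max 33
Option 4 regrets: 0, 25, 26, 14, 34 → max 34
Smallest max regret = 16 → Option 2.

laplace → Option 2; minimax regret → Option 2 (agree)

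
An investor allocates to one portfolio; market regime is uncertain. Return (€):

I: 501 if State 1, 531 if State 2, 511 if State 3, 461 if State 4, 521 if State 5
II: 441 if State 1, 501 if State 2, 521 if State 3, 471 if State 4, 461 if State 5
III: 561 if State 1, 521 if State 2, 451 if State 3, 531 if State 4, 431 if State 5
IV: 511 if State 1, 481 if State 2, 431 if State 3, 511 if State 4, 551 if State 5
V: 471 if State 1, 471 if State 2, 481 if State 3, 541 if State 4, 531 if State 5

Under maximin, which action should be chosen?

V

Row minima: I=461, II=441, III=431, IV=431, V=471
Best worst-case = 471 → V.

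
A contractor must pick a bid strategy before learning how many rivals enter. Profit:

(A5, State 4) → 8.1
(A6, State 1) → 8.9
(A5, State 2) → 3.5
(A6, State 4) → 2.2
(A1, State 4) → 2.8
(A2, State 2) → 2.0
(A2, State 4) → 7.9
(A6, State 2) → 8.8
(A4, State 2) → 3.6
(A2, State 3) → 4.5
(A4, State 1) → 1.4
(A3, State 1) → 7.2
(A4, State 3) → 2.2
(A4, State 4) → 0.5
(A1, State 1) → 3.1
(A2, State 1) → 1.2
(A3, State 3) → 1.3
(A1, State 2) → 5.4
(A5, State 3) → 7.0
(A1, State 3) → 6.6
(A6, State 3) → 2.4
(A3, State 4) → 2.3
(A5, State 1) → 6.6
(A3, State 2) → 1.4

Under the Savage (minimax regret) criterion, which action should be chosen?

Column bests: State 1=8.9, State 2=8.8, State 3=7.0, State 4=8.1.
A1 regrets: 5.8, 3.4, 0.4, 5.3 → max 5.8
A2 regrets: 7.7, 6.8, 2.5, 0.2 → max 7.7
A3 regrets: 1.7, 7.4, 5.7, 5.8 → max 7.4
A4 regrets: 7.5, 5.2, 4.8, 7.6 → max 7.6
A5 regrets: 2.3, 5.3, 0.0, 0.0 → max 5.3
A6 regrets: 0.0, 0.0, 4.6, 5.9 → max 5.9
Smallest max regret = 5.3 → A5.

A5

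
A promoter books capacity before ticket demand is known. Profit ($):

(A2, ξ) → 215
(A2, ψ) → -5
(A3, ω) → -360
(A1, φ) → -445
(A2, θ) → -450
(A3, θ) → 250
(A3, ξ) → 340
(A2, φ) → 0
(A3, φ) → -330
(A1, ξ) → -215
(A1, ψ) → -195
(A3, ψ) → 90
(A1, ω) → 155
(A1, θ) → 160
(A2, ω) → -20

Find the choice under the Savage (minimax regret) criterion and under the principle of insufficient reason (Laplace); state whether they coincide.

minimax regret → A3; laplace → A3 (agree)

Column bests: θ=250, φ=0, ψ=90, ω=155, ξ=340.
A1 regrets: 90, 445, 285, 0, 555 → max 555
A2 regrets: 700, 0, 95, 175, 125 → max 700
A3 regrets: 0, 330, 0, 515, 0 → max 515
Smallest max regret = 515 → A3.
Row averages: A1=-108, A2=-52, A3=-2
Highest average = -2 → A3.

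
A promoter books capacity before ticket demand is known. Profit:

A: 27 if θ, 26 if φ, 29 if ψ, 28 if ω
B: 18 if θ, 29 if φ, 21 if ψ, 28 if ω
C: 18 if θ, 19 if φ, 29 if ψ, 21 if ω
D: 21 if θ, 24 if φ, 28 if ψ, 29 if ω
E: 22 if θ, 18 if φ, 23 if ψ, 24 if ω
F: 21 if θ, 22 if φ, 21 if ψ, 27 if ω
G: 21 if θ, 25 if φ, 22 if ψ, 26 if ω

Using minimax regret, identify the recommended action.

Column bests: θ=27, φ=29, ψ=29, ω=29.
A regrets: 0, 3, 0, 1 → max 3
B regrets: 9, 0, 8, 1 → max 9
C regrets: 9, 10, 0, 8 → max 10
D regrets: 6, 5, 1, 0 → max 6
E regrets: 5, 11, 6, 5 → max 11
F regrets: 6, 7, 8, 2 → max 8
G regrets: 6, 4, 7, 3 → max 7
Smallest max regret = 3 → A.

A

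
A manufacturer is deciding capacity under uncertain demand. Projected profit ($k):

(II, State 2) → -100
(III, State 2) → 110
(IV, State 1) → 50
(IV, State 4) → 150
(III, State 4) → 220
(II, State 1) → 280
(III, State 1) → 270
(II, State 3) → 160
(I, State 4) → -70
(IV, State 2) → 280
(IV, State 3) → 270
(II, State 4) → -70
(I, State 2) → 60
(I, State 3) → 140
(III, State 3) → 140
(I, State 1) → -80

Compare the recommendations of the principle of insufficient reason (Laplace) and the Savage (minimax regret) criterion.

Row averages: I=12.5, II=67.5, III=185, IV=187.5
Highest average = 187.5 → IV.
Column bests: State 1=280, State 2=280, State 3=270, State 4=220.
I regrets: 360, 220, 130, 290 → max 360
II regrets: 0, 380, 110, 290 → max 380
III regrets: 10, 170, 130, 0 → max 170
IV regrets: 230, 0, 0, 70 → max 230
Smallest max regret = 170 → III.

laplace → IV; minimax regret → III (disagree)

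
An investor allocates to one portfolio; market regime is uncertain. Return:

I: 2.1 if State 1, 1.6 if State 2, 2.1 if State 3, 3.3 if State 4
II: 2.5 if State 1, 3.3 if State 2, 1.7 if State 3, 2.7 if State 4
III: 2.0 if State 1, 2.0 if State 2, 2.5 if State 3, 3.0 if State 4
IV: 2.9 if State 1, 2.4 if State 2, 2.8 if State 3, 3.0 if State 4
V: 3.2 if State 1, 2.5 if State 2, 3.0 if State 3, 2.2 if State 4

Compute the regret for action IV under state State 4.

Best payoff under State 4 is 3.3.
Regret = 3.3 − 3.0 = 0.3.

0.3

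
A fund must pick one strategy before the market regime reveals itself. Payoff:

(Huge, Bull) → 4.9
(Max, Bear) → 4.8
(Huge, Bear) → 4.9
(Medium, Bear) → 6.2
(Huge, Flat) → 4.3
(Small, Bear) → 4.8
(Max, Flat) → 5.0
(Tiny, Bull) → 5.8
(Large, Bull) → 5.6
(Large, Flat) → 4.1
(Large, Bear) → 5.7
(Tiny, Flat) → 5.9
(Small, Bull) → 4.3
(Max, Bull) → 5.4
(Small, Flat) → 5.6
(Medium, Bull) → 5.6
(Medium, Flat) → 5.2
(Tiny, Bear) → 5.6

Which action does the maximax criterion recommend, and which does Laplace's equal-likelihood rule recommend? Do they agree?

Row maxima: Tiny=5.9, Small=5.6, Medium=6.2, Large=5.7, Huge=4.9, Max=5.4
Best best-case = 6.2 → Medium.
Row averages: Tiny=173/30, Small=4.9, Medium=17/3, Large=77/15, Huge=4.7, Max=76/15
Highest average = 173/30 → Tiny.

maximax → Medium; laplace → Tiny (disagree)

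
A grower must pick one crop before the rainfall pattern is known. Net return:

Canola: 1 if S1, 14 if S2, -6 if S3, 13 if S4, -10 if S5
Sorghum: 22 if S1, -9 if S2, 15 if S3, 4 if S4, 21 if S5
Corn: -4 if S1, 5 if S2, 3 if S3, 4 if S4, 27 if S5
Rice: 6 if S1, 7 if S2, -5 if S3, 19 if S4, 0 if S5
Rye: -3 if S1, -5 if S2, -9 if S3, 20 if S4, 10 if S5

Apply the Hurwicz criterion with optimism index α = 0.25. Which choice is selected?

Canola: 0.25·14 + 0.75·(-10) = -4
Sorghum: 0.25·22 + 0.75·(-9) = -1.25
Corn: 0.25·27 + 0.75·(-4) = 3.75
Rice: 0.25·19 + 0.75·(-5) = 1
Rye: 0.25·20 + 0.75·(-9) = -1.75
Highest Hurwicz score = 3.75 → Corn.

Corn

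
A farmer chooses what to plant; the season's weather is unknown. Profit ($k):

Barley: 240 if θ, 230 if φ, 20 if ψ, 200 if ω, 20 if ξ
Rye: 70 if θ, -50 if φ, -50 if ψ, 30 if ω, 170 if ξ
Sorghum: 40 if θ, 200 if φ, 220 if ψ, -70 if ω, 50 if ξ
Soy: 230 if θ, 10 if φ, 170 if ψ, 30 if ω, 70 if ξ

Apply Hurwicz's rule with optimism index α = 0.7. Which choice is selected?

Barley

Barley: 0.7·240 + 0.3·20 = 174
Rye: 0.7·170 + 0.3·(-50) = 104
Sorghum: 0.7·220 + 0.3·(-70) = 133
Soy: 0.7·230 + 0.3·10 = 164
Highest Hurwicz score = 174 → Barley.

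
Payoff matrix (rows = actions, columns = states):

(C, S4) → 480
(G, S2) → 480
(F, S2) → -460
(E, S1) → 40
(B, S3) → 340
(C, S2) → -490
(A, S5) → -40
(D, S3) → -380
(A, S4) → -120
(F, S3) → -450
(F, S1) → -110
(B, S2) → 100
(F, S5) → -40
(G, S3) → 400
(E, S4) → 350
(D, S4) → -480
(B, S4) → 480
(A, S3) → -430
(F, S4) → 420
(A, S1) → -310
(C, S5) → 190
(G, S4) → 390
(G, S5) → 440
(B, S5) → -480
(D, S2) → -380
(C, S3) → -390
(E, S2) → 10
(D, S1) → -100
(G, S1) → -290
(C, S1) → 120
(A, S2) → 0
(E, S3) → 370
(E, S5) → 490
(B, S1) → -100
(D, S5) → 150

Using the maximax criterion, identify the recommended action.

Row maxima: A=0, B=480, C=480, D=150, E=490, F=420, G=480
Best best-case = 490 → E.

E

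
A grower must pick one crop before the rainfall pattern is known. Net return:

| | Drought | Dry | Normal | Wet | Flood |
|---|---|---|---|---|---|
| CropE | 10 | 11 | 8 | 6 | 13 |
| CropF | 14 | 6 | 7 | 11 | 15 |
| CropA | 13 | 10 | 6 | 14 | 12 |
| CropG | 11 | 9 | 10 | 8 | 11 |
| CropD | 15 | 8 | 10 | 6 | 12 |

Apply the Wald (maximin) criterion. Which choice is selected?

Row minima: CropE=6, CropF=6, CropA=6, CropG=8, CropD=6
Best worst-case = 8 → CropG.

CropG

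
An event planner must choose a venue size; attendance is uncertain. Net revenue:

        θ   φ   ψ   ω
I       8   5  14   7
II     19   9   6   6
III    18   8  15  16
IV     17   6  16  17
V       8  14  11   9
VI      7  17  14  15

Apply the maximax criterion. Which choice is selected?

Row maxima: I=14, II=19, III=18, IV=17, V=14, VI=17
Best best-case = 19 → II.

II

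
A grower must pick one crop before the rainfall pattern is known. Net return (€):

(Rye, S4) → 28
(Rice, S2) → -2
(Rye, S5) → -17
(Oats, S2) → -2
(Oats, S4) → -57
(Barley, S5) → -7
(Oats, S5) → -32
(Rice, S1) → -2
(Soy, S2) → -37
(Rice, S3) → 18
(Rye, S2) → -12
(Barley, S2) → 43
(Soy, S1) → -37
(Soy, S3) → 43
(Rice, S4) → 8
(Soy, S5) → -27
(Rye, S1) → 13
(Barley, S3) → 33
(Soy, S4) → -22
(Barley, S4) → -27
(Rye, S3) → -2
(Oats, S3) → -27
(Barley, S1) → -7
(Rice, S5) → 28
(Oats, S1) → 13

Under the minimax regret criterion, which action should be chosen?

Rice

Column bests: S1=13, S2=43, S3=43, S4=28, S5=28.
Oats regrets: 0, 45, 70, 85, 60 → max 85
Rice regrets: 15, 45, 25, 20, 0 → max 45
Rye regrets: 0, 55, 45, 0, 45 → max 55
Barley regrets: 20, 0, 10, 55, 35 → max 55
Soy regrets: 50, 80, 0, 50, 55 → max 80
Smallest max regret = 45 → Rice.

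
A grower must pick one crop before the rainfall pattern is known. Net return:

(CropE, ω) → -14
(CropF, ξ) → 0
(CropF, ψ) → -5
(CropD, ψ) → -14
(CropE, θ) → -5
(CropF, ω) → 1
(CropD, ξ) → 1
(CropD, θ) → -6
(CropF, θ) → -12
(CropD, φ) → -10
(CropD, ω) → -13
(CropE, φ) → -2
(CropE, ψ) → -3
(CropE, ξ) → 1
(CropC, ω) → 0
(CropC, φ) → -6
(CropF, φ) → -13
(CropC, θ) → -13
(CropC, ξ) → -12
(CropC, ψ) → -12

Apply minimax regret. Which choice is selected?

Column bests: θ=-5, φ=-2, ψ=-3, ω=1, ξ=1.
CropD regrets: 1, 8, 11, 14, 0 → max 14
CropF regrets: 7, 11, 2, 0, 1 → max 11
CropE regrets: 0, 0, 0, 15, 0 → max 15
CropC regrets: 8, 4, 9, 1, 13 → max 13
Smallest max regret = 11 → CropF.

CropF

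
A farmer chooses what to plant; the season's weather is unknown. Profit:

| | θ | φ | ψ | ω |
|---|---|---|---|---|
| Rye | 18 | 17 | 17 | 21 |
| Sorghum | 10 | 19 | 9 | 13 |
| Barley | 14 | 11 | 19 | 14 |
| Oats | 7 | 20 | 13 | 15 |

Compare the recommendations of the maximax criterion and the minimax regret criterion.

maximax → Rye; minimax regret → Rye (agree)

Row maxima: Rye=21, Sorghum=19, Barley=19, Oats=20
Best best-case = 21 → Rye.
Column bests: θ=18, φ=20, ψ=19, ω=21.
Rye regrets: 0, 3, 2, 0 → max 3
Sorghum regrets: 8, 1, 10, 8 → max 10
Barley regrets: 4, 9, 0, 7 → max 9
Oats regrets: 11, 0, 6, 6 → max 11
Smallest max regret = 3 → Rye.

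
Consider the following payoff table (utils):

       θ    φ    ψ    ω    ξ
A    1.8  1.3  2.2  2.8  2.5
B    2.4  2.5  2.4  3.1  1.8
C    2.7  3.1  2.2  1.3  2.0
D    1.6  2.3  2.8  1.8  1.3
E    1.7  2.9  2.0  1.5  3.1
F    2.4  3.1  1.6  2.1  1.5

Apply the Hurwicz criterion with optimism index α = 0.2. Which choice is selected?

B

A: 0.2·2.8 + 0.8·1.3 = 1.6
B: 0.2·3.1 + 0.8·1.8 = 2.06
C: 0.2·3.1 + 0.8·1.3 = 1.66
D: 0.2·2.8 + 0.8·1.3 = 1.6
E: 0.2·3.1 + 0.8·1.5 = 1.82
F: 0.2·3.1 + 0.8·1.5 = 1.82
Highest Hurwicz score = 2.06 → B.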